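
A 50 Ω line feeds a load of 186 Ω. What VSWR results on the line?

Γ = (186 − 50)/(186 + 50) = 0.576
VSWR = (1 + 0.576)/(1 − 0.576)

VSWR ≈ 3.72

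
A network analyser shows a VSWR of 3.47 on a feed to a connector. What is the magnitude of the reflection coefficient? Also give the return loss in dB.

|Γ| = (S − 1)/(S + 1) = (3.47 − 1)/(3.47 + 1) = 2.47/4.47
RL = −20·log₁₀|Γ| = −20·log₁₀(0.553)

|Γ| ≈ 0.553; return loss ≈ 5.15 dB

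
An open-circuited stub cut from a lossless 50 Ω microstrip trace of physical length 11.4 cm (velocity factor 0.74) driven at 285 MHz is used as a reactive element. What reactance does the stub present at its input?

X_in ≈ -38.1 Ω (capacitive)

λ = v/f = 0.74·c / 285 MHz = 0.779 m
βl = 2π·l/λ = 2π × 0.146 = 52.7°
tan(βl) = 1.31
For an open-circuited stub, Z_in = −jZ_0·cot(βl) = −jZ_0/tan(βl)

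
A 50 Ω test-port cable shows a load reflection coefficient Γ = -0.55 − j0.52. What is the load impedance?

Z_L = Z_0·(1 + Γ)/(1 − Γ) = 50·(0.45 − j0.52)/(1.55 + j0.52)

Z_L ≈ 7.99 − j19.5 Ω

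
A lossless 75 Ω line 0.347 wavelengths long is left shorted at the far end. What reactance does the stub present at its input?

X_in ≈ -107 Ω (capacitive)

βl = 2π × 0.347 = 125°
tan(βl) = -1.43
For a shorted stub, Z_in = jZ_0·tan(βl)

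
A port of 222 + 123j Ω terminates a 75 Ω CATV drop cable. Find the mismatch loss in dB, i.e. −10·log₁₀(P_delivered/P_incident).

mismatch loss ≈ 1.91 dB

Γ = (147 + j123)/(297 + j123), |Γ| = 0.596
|Γ|² = 0.356, so P_del/P_inc = 1 − |Γ|² = 0.644
ML = −10·log₁₀(1 − |Γ|²)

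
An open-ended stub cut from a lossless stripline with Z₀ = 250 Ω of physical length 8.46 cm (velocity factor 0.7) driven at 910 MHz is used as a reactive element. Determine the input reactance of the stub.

X_in ≈ 225 Ω (inductive)

λ = v/f = 0.7·c / 910 MHz = 0.231 m
βl = 2π·l/λ = 2π × 0.367 = 132°
tan(βl) = -1.11
For an open-ended stub, Z_in = −jZ_0·cot(βl) = −jZ_0/tan(βl)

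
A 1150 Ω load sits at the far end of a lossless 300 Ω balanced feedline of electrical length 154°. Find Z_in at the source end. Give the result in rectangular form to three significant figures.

tan(βl) = tan(154°) = -0.488
Z_in = Z_0·(Z_L + jZ_0·tanβl)/(Z_0 + jZ_L·tanβl)
     = 300·(1150 − j146)/(300 − j561)

Z_in ≈ 317 + j446 Ω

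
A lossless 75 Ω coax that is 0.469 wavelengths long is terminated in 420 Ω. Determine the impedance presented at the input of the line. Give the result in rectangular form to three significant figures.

Z_in ≈ 197 + j202 Ω

βl = 2π × 0.469 = 169°
tan(βl) = tan(169°) = -0.197
Z_in = Z_0·(Z_L + jZ_0·tanβl)/(Z_0 + jZ_L·tanβl)
     = 75·(420 − j14.8)/(75 − j82.9)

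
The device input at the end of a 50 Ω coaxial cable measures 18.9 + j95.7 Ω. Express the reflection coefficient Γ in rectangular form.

Γ ≈ 0.505 + j0.688

Γ = (Z_L − Z_0)/(Z_L + Z_0) = (-31.1 + j95.7)/(68.9 + j95.7)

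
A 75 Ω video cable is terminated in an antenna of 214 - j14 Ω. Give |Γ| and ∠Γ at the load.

Γ = (Z_L − Z_0)/(Z_L + Z_0) = (139 − j14)/(289 − j14)
|Γ| = 140/289 = 0.483

Γ ≈ 0.483 ∠ -2.98°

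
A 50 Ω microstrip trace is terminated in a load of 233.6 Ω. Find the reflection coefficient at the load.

Γ = 0.647

Γ = (Z_L − Z_0)/(Z_L + Z_0) = (233.6 − 50)/(233.6 + 50) = 183.6/283.6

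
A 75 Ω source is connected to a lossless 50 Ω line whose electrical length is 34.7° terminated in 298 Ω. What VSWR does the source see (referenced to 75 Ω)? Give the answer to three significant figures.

tan(βl) = 0.692
Z_in = Z_0·(Z_L + jZ_0·tanβl)/(Z_0 + jZ_L·tanβl) = 24.5 − j66.3 Ω
Γ_s = (Z_in − Z_s)/(Z_in + Z_s) = (-50.5 − j66.3)/(99.5 − j66.3), |Γ_s| = 0.697
VSWR = (1 + |Γ_s|)/(1 − |Γ_s|)

VSWR ≈ 5.61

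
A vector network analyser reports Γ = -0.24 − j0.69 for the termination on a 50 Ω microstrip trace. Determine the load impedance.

Z_L ≈ 11.6 − j34.3 Ω

Z_L = Z_0·(1 + Γ)/(1 − Γ) = 50·(0.76 − j0.69)/(1.24 + j0.69)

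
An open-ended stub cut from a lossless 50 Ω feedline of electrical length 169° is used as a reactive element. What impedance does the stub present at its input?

Z_in ≈ +j257 Ω

tan(βl) = -0.194
For an open-ended stub, Z_in = −jZ_0·cot(βl) = −jZ_0/tan(βl)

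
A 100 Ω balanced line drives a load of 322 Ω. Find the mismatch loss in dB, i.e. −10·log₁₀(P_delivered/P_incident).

Γ = (322 − 100)/(322 + 100) = 0.526
|Γ|² = 0.277, so P_del/P_inc = 1 − |Γ|² = 0.723
ML = −10·log₁₀(1 − |Γ|²)

mismatch loss ≈ 1.41 dB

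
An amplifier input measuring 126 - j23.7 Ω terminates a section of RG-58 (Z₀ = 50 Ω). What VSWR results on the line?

VSWR ≈ 2.63

Γ = (Z_L − Z_0)/(Z_L + Z_0) = (76 − j23.7)/(176 − j23.7)
|Γ| = 79.6/178 = 0.448
VSWR = (1 + |Γ|)/(1 − |Γ|) = 1.45/0.552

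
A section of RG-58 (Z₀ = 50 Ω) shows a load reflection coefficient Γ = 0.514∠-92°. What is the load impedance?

Z_L ≈ 28.3 − j39.5 Ω

Z_L = Z_0·(1 + Γ)/(1 − Γ) = 50·(0.982 − j0.514)/(1.02 + j0.514)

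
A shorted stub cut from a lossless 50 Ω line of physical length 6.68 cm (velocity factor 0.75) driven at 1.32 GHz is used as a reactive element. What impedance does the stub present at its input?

λ = v/f = 0.75·c / 1.32 GHz = 0.17 m
βl = 2π·l/λ = 2π × 0.392 = 141°
tan(βl) = -0.807
For a shorted stub, Z_in = jZ_0·tan(βl)

Z_in ≈ −j40.4 Ω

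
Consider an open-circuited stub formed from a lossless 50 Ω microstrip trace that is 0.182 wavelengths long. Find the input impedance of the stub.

βl = 2π × 0.182 = 65.5°
tan(βl) = 2.2
For an open-circuited stub, Z_in = −jZ_0·cot(βl) = −jZ_0/tan(βl)

Z_in ≈ −j22.8 Ω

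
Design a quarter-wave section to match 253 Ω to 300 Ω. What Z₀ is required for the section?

Z_qwt ≈ 275 Ω

Z_qwt = √(Z_0·R_L) = √(300 × 253) = √75900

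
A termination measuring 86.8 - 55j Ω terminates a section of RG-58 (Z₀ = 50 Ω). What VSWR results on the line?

VSWR ≈ 2.63

Γ = (Z_L − Z_0)/(Z_L + Z_0) = (36.8 − j55)/(136.8 − j55)
|Γ| = 66.2/147 = 0.449
VSWR = (1 + |Γ|)/(1 − |Γ|) = 1.45/0.551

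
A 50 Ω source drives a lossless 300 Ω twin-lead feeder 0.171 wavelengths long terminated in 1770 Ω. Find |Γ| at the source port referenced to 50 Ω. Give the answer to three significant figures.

|Γ| ≈ 0.809

βl = 2π × 0.171 = 61.6°
tan(βl) = 1.85
Z_in = Z_0·(Z_L + jZ_0·tanβl)/(Z_0 + jZ_L·tanβl) = 65.2 − j156 Ω
Γ_s = (Z_in − Z_s)/(Z_in + Z_s) = (15.2 − j156)/(115 − j156), |Γ_s| = 0.809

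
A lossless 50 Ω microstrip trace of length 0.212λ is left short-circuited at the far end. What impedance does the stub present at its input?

Z_in ≈ +j205 Ω

βl = 2π × 0.212 = 76.3°
tan(βl) = 4.11
For a short-circuited stub, Z_in = jZ_0·tan(βl)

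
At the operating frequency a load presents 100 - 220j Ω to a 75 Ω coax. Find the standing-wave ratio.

Γ = (Z_L − Z_0)/(Z_L + Z_0) = (25 − j220)/(175 − j220)
|Γ| = 221/281 = 0.788
VSWR = (1 + |Γ|)/(1 − |Γ|) = 1.79/0.212

VSWR ≈ 8.42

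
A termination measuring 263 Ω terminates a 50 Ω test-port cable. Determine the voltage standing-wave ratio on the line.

VSWR ≈ 5.26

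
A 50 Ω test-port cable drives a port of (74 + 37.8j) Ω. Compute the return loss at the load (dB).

RL ≈ 9.23 dB

Γ = (24 + j37.8)/(124 + j37.8), |Γ| = 0.345
RL = −20·log₁₀|Γ| = −20·log₁₀(0.345)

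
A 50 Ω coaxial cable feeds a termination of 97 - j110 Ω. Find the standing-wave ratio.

Γ = (Z_L − Z_0)/(Z_L + Z_0) = (47 − j110)/(147 − j110)
|Γ| = 120/184 = 0.652
VSWR = (1 + |Γ|)/(1 − |Γ|) = 1.65/0.348

VSWR ≈ 4.74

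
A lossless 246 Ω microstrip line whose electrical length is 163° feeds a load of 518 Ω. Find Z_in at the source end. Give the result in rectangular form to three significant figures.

Z_in ≈ 400 + j183 Ω

tan(βl) = tan(163°) = -0.306
Z_in = Z_0·(Z_L + jZ_0·tanβl)/(Z_0 + jZ_L·tanβl)
     = 246·(518 − j75.2)/(246 − j158)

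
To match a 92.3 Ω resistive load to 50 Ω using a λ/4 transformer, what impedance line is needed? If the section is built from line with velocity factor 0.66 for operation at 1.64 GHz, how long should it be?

Z_qwt = √(Z_0·R_L) = √(50 × 92.3) = √4615
λ = 0.66·c/f = 0.121 m, so l = λ/4 = 0.0302 m

Z_qwt ≈ 67.9 Ω; length ≈ 3.02 cm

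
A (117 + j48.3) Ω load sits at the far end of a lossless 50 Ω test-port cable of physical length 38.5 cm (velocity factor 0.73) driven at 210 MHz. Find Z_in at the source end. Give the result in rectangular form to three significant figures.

λ = v/f = 0.73·c / 210 MHz = 1.04 m
βl = 2π·l/λ = 2π × 0.369 = 133°
tan(βl) = tan(133°) = -1.08
Z_in = Z_0·(Z_L + jZ_0·tanβl)/(Z_0 + jZ_L·tanβl)
     = 50·(117 − j5.5)/(102 − j126)

Z_in ≈ 24 + j27 Ω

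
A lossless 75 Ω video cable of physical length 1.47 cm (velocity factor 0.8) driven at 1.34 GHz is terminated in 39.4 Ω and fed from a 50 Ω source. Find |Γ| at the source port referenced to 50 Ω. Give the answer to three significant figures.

|Γ| ≈ 0.279

λ = v/f = 0.8·c / 1.34 GHz = 0.179 m
βl = 2π·l/λ = 2π × 0.0821 = 29.5°
tan(βl) = 0.567
Z_in = Z_0·(Z_L + jZ_0·tanβl)/(Z_0 + jZ_L·tanβl) = 47.8 + j28.3 Ω
Γ_s = (Z_in − Z_s)/(Z_in + Z_s) = (-2.18 + j28.3)/(97.8 + j28.3), |Γ_s| = 0.279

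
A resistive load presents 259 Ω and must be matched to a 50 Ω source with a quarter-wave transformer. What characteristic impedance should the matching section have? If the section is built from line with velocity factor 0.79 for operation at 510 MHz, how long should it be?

Z_qwt ≈ 114 Ω; length ≈ 11.6 cm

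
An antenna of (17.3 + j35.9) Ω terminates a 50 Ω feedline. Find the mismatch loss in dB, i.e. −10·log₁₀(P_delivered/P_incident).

Γ = (-32.7 + j35.9)/(67.3 + j35.9), |Γ| = 0.637
|Γ|² = 0.405, so P_del/P_inc = 1 − |Γ|² = 0.595
ML = −10·log₁₀(1 − |Γ|²)

mismatch loss ≈ 2.26 dB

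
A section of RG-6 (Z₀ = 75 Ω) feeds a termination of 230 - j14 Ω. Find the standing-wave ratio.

VSWR ≈ 3.08

Γ = (Z_L − Z_0)/(Z_L + Z_0) = (155 − j14)/(305 − j14)
|Γ| = 156/305 = 0.51
VSWR = (1 + |Γ|)/(1 − |Γ|) = 1.51/0.49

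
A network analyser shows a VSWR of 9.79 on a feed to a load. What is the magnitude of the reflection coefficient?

|Γ| = (S − 1)/(S + 1) = (9.79 − 1)/(9.79 + 1) = 8.79/10.8

|Γ| ≈ 0.815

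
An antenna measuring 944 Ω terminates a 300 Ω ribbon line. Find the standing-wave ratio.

Γ = (944 − 300)/(944 + 300) = 0.518
VSWR = (1 + 0.518)/(1 − 0.518)

VSWR ≈ 3.15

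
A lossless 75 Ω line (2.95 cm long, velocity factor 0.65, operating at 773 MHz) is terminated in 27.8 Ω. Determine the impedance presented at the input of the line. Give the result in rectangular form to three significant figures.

Z_in ≈ 45.4 + j52.6 Ω

λ = v/f = 0.65·c / 773 MHz = 0.252 m
βl = 2π·l/λ = 2π × 0.117 = 42.1°
tan(βl) = tan(42.1°) = 0.904
Z_in = Z_0·(Z_L + jZ_0·tanβl)/(Z_0 + jZ_L·tanβl)
     = 75·(27.8 + j67.8)/(75 + j25.1)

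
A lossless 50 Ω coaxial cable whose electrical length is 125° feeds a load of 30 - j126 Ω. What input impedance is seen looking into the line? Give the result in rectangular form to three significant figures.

tan(βl) = tan(125°) = -1.43
Z_in = Z_0·(Z_L + jZ_0·tanβl)/(Z_0 + jZ_L·tanβl)
     = 50·(30 − j197)/(-130 − j42.8)

Z_in ≈ 12.2 + j71.9 Ω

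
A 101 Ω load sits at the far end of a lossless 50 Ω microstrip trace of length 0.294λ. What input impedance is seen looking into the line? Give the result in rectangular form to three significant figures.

Z_in ≈ 26.2 + j10.5 Ω

βl = 2π × 0.294 = 106°
tan(βl) = tan(106°) = -3.52
Z_in = Z_0·(Z_L + jZ_0·tanβl)/(Z_0 + jZ_L·tanβl)
     = 50·(101 − j176)/(50 − j356)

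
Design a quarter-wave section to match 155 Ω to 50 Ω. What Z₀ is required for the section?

Z_qwt = √(Z_0·R_L) = √(50 × 155) = √7750

Z_qwt ≈ 88 Ω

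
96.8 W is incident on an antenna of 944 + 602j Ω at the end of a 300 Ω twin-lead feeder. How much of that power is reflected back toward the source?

|Γ| = |(644 + j602)/(1244 + j602)| = 0.638
|Γ|² = 0.407
P_refl = |Γ|²·P_inc = 39.4 W, P_del = (1 − |Γ|²)·P_inc = 57.4 W

P_reflected ≈ 39.4 W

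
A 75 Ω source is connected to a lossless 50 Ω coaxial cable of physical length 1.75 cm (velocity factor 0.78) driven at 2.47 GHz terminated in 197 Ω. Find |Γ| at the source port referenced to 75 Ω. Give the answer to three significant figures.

λ = v/f = 0.78·c / 2.47 GHz = 0.0947 m
βl = 2π·l/λ = 2π × 0.185 = 66.5°
tan(βl) = 2.3
Z_in = Z_0·(Z_L + jZ_0·tanβl)/(Z_0 + jZ_L·tanβl) = 14.9 − j20.1 Ω
Γ_s = (Z_in − Z_s)/(Z_in + Z_s) = (-60.1 − j20.1)/(89.9 − j20.1), |Γ_s| = 0.688

|Γ| ≈ 0.688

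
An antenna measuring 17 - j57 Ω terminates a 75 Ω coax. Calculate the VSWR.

Γ = (Z_L − Z_0)/(Z_L + Z_0) = (-58 − j57)/(92 − j57)
|Γ| = 81.3/108 = 0.751
VSWR = (1 + |Γ|)/(1 − |Γ|) = 1.75/0.249

VSWR ≈ 7.04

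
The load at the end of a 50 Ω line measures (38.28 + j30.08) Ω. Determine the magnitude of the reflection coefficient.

Γ = (Z_L − Z_0)/(Z_L + Z_0) = (-11.72 + j30.08)/(88.28 + j30.08)
|Γ| = 32.3/93.3

|Γ| ≈ 0.346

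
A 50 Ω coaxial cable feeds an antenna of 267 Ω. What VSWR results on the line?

Γ = (267 − 50)/(267 + 50) = 0.685
VSWR = (1 + 0.685)/(1 − 0.685)

VSWR ≈ 5.34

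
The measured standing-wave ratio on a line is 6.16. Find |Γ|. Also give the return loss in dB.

|Γ| = (S − 1)/(S + 1) = (6.16 − 1)/(6.16 + 1) = 5.16/7.16
RL = −20·log₁₀|Γ| = −20·log₁₀(0.721)

|Γ| ≈ 0.721; return loss ≈ 2.85 dB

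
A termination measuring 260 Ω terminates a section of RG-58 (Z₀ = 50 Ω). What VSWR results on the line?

For a purely resistive load, VSWR = R_L/Z_0 or Z_0/R_L (whichever > 1) = 260/50

VSWR ≈ 5.2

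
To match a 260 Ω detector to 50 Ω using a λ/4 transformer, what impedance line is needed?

Z_qwt = √(Z_0·R_L) = √(50 × 260) = √13000

Z_qwt ≈ 114 Ω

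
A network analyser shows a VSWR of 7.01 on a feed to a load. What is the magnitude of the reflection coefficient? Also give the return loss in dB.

|Γ| = (S − 1)/(S + 1) = (7.01 − 1)/(7.01 + 1) = 6.01/8.01
RL = −20·log₁₀|Γ| = −20·log₁₀(0.75)

|Γ| ≈ 0.75; return loss ≈ 2.5 dB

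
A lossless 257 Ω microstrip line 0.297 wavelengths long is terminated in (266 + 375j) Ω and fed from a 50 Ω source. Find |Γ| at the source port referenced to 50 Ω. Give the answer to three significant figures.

|Γ| ≈ 0.355

βl = 2π × 0.297 = 107°
tan(βl) = -3.29
Z_in = Z_0·(Z_L + jZ_0·tanβl)/(Z_0 + jZ_L·tanβl) = 69.5 − j40.2 Ω
Γ_s = (Z_in − Z_s)/(Z_in + Z_s) = (19.5 − j40.2)/(120 − j40.2), |Γ_s| = 0.355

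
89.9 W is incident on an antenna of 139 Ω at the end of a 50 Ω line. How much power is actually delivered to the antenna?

Γ = (139 − 50)/(139 + 50) = 0.471
|Γ|² = 0.222
P_refl = |Γ|²·P_inc = 19.9 W, P_del = (1 − |Γ|²)·P_inc = 70 W

P_delivered ≈ 70 W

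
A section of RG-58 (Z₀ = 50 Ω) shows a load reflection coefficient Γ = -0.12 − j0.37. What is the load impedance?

Z_L = Z_0·(1 + Γ)/(1 − Γ) = 50·(0.88 − j0.37)/(1.12 + j0.37)

Z_L ≈ 30.5 − j26.6 Ω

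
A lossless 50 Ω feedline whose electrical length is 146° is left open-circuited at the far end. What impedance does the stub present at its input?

tan(βl) = -0.675
For an open-circuited stub, Z_in = −jZ_0·cot(βl) = −jZ_0/tan(βl)

Z_in ≈ +j74.1 Ω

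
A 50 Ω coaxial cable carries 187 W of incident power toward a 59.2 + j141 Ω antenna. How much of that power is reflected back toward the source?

P_reflected ≈ 117 W

|Γ| = |(9.2 + j141)/(109.2 + j141)| = 0.792
|Γ|² = 0.628
P_refl = |Γ|²·P_inc = 117 W, P_del = (1 − |Γ|²)·P_inc = 69.6 W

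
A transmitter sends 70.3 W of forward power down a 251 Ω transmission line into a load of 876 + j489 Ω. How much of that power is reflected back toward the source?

P_reflected ≈ 29.3 W

|Γ| = |(625 + j489)/(1127 + j489)| = 0.646
|Γ|² = 0.417
P_refl = |Γ|²·P_inc = 29.3 W, P_del = (1 − |Γ|²)·P_inc = 41 W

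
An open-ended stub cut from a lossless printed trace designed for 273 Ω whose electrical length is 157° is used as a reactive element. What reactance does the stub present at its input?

X_in ≈ 643 Ω (inductive)

tan(βl) = -0.424
For an open-ended stub, Z_in = −jZ_0·cot(βl) = −jZ_0/tan(βl)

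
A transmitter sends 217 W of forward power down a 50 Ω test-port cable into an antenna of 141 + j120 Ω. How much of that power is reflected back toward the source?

|Γ| = |(91 + j120)/(191 + j120)| = 0.668
|Γ|² = 0.446
P_refl = |Γ|²·P_inc = 96.7 W, P_del = (1 − |Γ|²)·P_inc = 120 W

P_reflected ≈ 96.7 W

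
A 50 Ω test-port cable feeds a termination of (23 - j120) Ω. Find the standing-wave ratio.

VSWR ≈ 15.1

Γ = (Z_L − Z_0)/(Z_L + Z_0) = (-27 − j120)/(73 − j120)
|Γ| = 123/140 = 0.876
VSWR = (1 + |Γ|)/(1 − |Γ|) = 1.88/0.124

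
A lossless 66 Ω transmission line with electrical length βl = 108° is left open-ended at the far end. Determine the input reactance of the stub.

X_in ≈ 21.4 Ω (inductive)

tan(βl) = -3.08
For an open-ended stub, Z_in = −jZ_0·cot(βl) = −jZ_0/tan(βl)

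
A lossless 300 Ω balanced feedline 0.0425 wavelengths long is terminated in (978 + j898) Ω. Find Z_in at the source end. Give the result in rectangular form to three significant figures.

βl = 2π × 0.0425 = 15.3°
tan(βl) = tan(15.3°) = 0.274
Z_in = Z_0·(Z_L + jZ_0·tanβl)/(Z_0 + jZ_L·tanβl)
     = 300·(978 + j980)/(54.3 + j268)

Z_in ≈ 1270 − j839 Ω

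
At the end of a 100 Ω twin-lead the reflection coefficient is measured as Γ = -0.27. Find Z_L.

Z_L ≈ 57.5 Ω

Z_L = Z_0·(1 + Γ)/(1 − Γ) = 100·(0.73)/(1.27)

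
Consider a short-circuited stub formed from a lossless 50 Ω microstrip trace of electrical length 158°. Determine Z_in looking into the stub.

Z_in ≈ −j20.2 Ω

tan(βl) = -0.404
For a short-circuited stub, Z_in = jZ_0·tan(βl)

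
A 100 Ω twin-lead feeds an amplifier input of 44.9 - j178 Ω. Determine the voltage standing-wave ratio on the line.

Γ = (Z_L − Z_0)/(Z_L + Z_0) = (-55.1 − j178)/(144.9 − j178)
|Γ| = 186/230 = 0.812
VSWR = (1 + |Γ|)/(1 − |Γ|) = 1.81/0.188

VSWR ≈ 9.63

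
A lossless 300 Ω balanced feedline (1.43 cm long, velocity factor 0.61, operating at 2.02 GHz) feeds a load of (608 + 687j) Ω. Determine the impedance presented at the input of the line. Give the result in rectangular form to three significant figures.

Z_in ≈ 128 − j299 Ω

λ = v/f = 0.61·c / 2.02 GHz = 0.0906 m
βl = 2π·l/λ = 2π × 0.158 = 56.8°
tan(βl) = tan(56.8°) = 1.53
Z_in = Z_0·(Z_L + jZ_0·tanβl)/(Z_0 + jZ_L·tanβl)
     = 300·(608 + j1150)/(-751 + j930)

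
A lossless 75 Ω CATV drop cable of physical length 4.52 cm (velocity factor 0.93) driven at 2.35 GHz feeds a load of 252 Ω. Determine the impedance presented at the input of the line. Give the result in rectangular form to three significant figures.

Z_in ≈ 43.6 + j66.6 Ω

λ = v/f = 0.93·c / 2.35 GHz = 0.119 m
βl = 2π·l/λ = 2π × 0.381 = 137°
tan(βl) = tan(137°) = -0.931
Z_in = Z_0·(Z_L + jZ_0·tanβl)/(Z_0 + jZ_L·tanβl)
     = 75·(252 − j69.8)/(75 − j235)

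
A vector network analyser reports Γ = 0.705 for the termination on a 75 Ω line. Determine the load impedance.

Z_L ≈ 433 Ω

Z_L = Z_0·(1 + Γ)/(1 − Γ) = 75·(1.71)/(0.295)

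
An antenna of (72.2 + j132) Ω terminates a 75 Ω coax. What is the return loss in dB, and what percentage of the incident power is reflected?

Γ = (-2.8 + j132)/(147.2 + j132), |Γ| = 0.668
RL = −20·log₁₀(0.668) = 3.51 dB
P_refl/P_inc = |Γ|² = 0.446

RL ≈ 3.51 dB; 44.6% of incident power reflected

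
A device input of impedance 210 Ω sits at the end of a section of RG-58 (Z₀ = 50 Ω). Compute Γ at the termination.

Γ = (Z_L − Z_0)/(Z_L + Z_0) = (210 − 50)/(210 + 50) = 160/260

Γ = 0.615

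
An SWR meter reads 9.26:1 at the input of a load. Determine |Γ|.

|Γ| ≈ 0.805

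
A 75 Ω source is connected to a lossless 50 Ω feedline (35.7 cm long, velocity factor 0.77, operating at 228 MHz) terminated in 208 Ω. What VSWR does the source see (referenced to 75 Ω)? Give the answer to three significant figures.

λ = v/f = 0.77·c / 228 MHz = 1.01 m
βl = 2π·l/λ = 2π × 0.352 = 127°
tan(βl) = -1.33
Z_in = Z_0·(Z_L + jZ_0·tanβl)/(Z_0 + jZ_L·tanβl) = 18.2 + j34.2 Ω
Γ_s = (Z_in − Z_s)/(Z_in + Z_s) = (-56.8 + j34.2)/(93.2 + j34.2), |Γ_s| = 0.668
VSWR = (1 + |Γ_s|)/(1 − |Γ_s|)

VSWR ≈ 5.03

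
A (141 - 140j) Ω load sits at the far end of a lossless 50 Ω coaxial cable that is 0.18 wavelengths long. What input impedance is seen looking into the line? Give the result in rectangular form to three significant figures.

βl = 2π × 0.18 = 64.8°
tan(βl) = tan(64.8°) = 2.13
Z_in = Z_0·(Z_L + jZ_0·tanβl)/(Z_0 + jZ_L·tanβl)
     = 50·(141 − j33.7)/(348 + j300)

Z_in ≈ 9.23 − j12.8 Ω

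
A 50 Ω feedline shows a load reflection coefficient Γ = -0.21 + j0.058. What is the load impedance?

Z_L = Z_0·(1 + Γ)/(1 − Γ) = 50·(0.79 + j0.058)/(1.21 − j0.058)

Z_L ≈ 32.5 + j3.95 Ω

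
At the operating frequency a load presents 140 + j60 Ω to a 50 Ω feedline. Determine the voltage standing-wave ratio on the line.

VSWR ≈ 3.38

Γ = (Z_L − Z_0)/(Z_L + Z_0) = (90 + j60)/(190 + j60)
|Γ| = 108/199 = 0.543
VSWR = (1 + |Γ|)/(1 − |Γ|) = 1.54/0.457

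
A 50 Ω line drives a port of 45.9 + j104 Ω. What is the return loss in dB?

RL ≈ 2.67 dB

Γ = (-4.1 + j104)/(95.9 + j104), |Γ| = 0.736
RL = −20·log₁₀|Γ| = −20·log₁₀(0.736)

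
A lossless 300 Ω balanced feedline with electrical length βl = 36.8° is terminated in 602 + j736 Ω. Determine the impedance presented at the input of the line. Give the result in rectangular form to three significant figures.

tan(βl) = tan(36.8°) = 0.748
Z_in = Z_0·(Z_L + jZ_0·tanβl)/(Z_0 + jZ_L·tanβl)
     = 300·(602 + j960)/(-251 + j450)

Z_in ≈ 318 − j578 Ω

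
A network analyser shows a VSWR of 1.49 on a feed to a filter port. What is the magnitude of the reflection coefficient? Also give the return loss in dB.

|Γ| = (S − 1)/(S + 1) = (1.49 − 1)/(1.49 + 1) = 0.49/2.49
RL = −20·log₁₀|Γ| = −20·log₁₀(0.197)

|Γ| ≈ 0.197; return loss ≈ 14.1 dB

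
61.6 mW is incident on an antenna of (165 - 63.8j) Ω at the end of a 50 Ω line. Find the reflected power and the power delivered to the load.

P_reflected ≈ 21.2 mW; P_delivered ≈ 40.4 mW

|Γ| = |(115 − j63.8)/(215 − j63.8)| = 0.586
|Γ|² = 0.344
P_refl = |Γ|²·P_inc = 21.2 mW, P_del = (1 − |Γ|²)·P_inc = 40.4 mW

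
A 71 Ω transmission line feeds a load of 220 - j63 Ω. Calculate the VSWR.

Γ = (Z_L − Z_0)/(Z_L + Z_0) = (149 − j63)/(291 − j63)
|Γ| = 162/298 = 0.543
VSWR = (1 + |Γ|)/(1 − |Γ|) = 1.54/0.457

VSWR ≈ 3.38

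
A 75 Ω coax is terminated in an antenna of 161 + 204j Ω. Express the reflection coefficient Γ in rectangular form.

Γ ≈ 0.636 + j0.314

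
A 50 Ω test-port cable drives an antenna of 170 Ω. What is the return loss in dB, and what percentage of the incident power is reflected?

Γ = (170 − 50)/(170 + 50) = 0.545
RL = −20·log₁₀(0.545) = 5.26 dB
P_refl/P_inc = |Γ|² = 0.298

RL ≈ 5.26 dB; 29.8% of incident power reflected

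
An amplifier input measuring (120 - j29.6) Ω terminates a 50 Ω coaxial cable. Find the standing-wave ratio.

VSWR ≈ 2.57

Γ = (Z_L − Z_0)/(Z_L + Z_0) = (70 − j29.6)/(170 − j29.6)
|Γ| = 76/173 = 0.44
VSWR = (1 + |Γ|)/(1 − |Γ|) = 1.44/0.56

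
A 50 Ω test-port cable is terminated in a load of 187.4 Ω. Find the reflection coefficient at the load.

Γ = (Z_L − Z_0)/(Z_L + Z_0) = (187.4 − 50)/(187.4 + 50) = 137.4/237.4

Γ = 0.579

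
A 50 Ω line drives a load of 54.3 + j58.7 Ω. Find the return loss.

Γ = (4.3 + j58.7)/(104.3 + j58.7), |Γ| = 0.492
RL = −20·log₁₀|Γ| = −20·log₁₀(0.492)

RL ≈ 6.16 dB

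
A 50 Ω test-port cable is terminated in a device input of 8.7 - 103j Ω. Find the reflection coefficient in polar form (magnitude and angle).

Γ = (Z_L − Z_0)/(Z_L + Z_0) = (-41.3 − j103)/(58.7 − j103)
|Γ| = 111/119 = 0.936

Γ ≈ 0.936 ∠ -51.5°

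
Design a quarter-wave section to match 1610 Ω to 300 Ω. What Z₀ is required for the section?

Z_qwt = √(Z_0·R_L) = √(300 × 1610) = √483000

Z_qwt ≈ 695 Ω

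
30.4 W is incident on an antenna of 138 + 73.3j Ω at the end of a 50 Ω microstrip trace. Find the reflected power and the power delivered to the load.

P_reflected ≈ 9.79 W; P_delivered ≈ 20.6 W

|Γ| = |(88 + j73.3)/(188 + j73.3)| = 0.568
|Γ|² = 0.322
P_refl = |Γ|²·P_inc = 9.79 W, P_del = (1 − |Γ|²)·P_inc = 20.6 W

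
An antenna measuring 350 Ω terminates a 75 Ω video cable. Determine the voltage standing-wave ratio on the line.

For a purely resistive load, VSWR = R_L/Z_0 or Z_0/R_L (whichever > 1) = 350/75

VSWR ≈ 4.67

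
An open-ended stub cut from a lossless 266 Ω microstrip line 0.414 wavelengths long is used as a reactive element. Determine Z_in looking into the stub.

βl = 2π × 0.414 = 149°
tan(βl) = -0.6
For an open-ended stub, Z_in = −jZ_0·cot(βl) = −jZ_0/tan(βl)

Z_in ≈ +j443 Ω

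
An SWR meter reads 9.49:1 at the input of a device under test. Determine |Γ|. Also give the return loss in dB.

|Γ| = (S − 1)/(S + 1) = (9.49 − 1)/(9.49 + 1) = 8.49/10.5
RL = −20·log₁₀|Γ| = −20·log₁₀(0.809)

|Γ| ≈ 0.809; return loss ≈ 1.84 dB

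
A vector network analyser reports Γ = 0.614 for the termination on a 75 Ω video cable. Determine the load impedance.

Z_L = Z_0·(1 + Γ)/(1 − Γ) = 75·(1.61)/(0.386)

Z_L ≈ 314 Ω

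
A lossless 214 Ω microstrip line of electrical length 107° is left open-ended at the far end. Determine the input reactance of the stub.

tan(βl) = -3.27
For an open-ended stub, Z_in = −jZ_0·cot(βl) = −jZ_0/tan(βl)

X_in ≈ 65.4 Ω (inductive)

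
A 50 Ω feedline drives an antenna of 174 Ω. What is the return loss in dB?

Γ = (174 − 50)/(174 + 50) = 0.554
RL = −20·log₁₀|Γ| = −20·log₁₀(0.554)

RL ≈ 5.14 dB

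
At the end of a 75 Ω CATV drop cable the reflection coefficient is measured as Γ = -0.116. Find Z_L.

Z_L ≈ 59.4 Ω

Z_L = Z_0·(1 + Γ)/(1 − Γ) = 75·(0.884)/(1.12)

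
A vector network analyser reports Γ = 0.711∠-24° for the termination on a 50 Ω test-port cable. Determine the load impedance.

Z_L = Z_0·(1 + Γ)/(1 − Γ) = 50·(1.65 − j0.289)/(0.35 + j0.289)

Z_L ≈ 120 − j140 Ω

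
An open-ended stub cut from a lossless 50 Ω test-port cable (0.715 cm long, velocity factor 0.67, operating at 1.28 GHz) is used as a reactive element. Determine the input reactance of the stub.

X_in ≈ -170 Ω (capacitive)

λ = v/f = 0.67·c / 1.28 GHz = 0.157 m
βl = 2π·l/λ = 2π × 0.0455 = 16.4°
tan(βl) = 0.294
For an open-ended stub, Z_in = −jZ_0·cot(βl) = −jZ_0/tan(βl)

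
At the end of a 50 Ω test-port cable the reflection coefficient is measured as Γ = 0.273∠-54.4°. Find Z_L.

Z_L ≈ 61.2 − j29.3 Ω

Z_L = Z_0·(1 + Γ)/(1 − Γ) = 50·(1.16 − j0.222)/(0.841 + j0.222)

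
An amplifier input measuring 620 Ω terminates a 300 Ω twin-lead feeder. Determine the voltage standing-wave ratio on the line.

Γ = (620 − 300)/(620 + 300) = 0.348
VSWR = (1 + 0.348)/(1 − 0.348)

VSWR ≈ 2.07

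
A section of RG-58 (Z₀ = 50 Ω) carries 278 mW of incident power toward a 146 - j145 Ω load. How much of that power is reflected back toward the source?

P_reflected ≈ 141 mW

|Γ| = |(96 − j145)/(196 − j145)| = 0.713
|Γ|² = 0.509
P_refl = |Γ|²·P_inc = 141 mW, P_del = (1 − |Γ|²)·P_inc = 137 mW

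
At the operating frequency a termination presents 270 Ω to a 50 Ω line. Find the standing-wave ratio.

For a purely resistive load, VSWR = R_L/Z_0 or Z_0/R_L (whichever > 1) = 270/50

VSWR ≈ 5.4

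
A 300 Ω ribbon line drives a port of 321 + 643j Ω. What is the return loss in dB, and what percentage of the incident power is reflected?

Γ = (21 + j643)/(621 + j643), |Γ| = 0.72
RL = −20·log₁₀(0.72) = 2.86 dB
P_refl/P_inc = |Γ|² = 0.518

RL ≈ 2.86 dB; 51.8% of incident power reflected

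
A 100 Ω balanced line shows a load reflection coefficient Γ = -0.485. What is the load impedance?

Z_L = Z_0·(1 + Γ)/(1 − Γ) = 100·(0.515)/(1.48)

Z_L ≈ 34.7 Ω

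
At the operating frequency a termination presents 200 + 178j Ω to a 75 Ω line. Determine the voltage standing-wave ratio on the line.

VSWR ≈ 4.95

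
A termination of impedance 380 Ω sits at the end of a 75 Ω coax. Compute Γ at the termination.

Γ = (Z_L − Z_0)/(Z_L + Z_0) = (380 − 75)/(380 + 75) = 305/455

Γ = 0.67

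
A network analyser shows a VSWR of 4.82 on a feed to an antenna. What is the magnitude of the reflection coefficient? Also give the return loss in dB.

|Γ| ≈ 0.656; return loss ≈ 3.66 dB

|Γ| = (S − 1)/(S + 1) = (4.82 − 1)/(4.82 + 1) = 3.82/5.82
RL = −20·log₁₀|Γ| = −20·log₁₀(0.656)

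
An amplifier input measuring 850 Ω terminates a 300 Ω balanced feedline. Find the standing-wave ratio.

VSWR ≈ 2.83

For a purely resistive load, VSWR = R_L/Z_0 or Z_0/R_L (whichever > 1) = 850/300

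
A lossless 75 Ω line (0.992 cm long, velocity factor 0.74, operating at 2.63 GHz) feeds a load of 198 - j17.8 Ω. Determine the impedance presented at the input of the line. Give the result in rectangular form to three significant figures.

Z_in ≈ 49.9 − j57.1 Ω

λ = v/f = 0.74·c / 2.63 GHz = 0.0844 m
βl = 2π·l/λ = 2π × 0.118 = 42.3°
tan(βl) = tan(42.3°) = 0.91
Z_in = Z_0·(Z_L + jZ_0·tanβl)/(Z_0 + jZ_L·tanβl)
     = 75·(198 + j50.5)/(91.2 + j180)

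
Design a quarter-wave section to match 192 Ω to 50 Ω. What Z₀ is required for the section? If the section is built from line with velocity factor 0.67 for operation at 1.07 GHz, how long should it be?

Z_qwt ≈ 98 Ω; length ≈ 4.7 cm

Z_qwt = √(Z_0·R_L) = √(50 × 192) = √9600
λ = 0.67·c/f = 0.188 m, so l = λ/4 = 0.047 m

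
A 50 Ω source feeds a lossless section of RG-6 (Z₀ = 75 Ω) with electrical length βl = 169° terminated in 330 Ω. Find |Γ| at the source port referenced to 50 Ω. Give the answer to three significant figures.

|Γ| ≈ 0.732

tan(βl) = -0.194
Z_in = Z_0·(Z_L + jZ_0·tanβl)/(Z_0 + jZ_L·tanβl) = 198 + j155 Ω
Γ_s = (Z_in − Z_s)/(Z_in + Z_s) = (148 + j155)/(248 + j155), |Γ_s| = 0.732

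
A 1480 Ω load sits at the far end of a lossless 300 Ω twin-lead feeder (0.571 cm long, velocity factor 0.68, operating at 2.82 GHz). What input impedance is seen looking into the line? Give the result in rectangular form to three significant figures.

Z_in ≈ 235 − j466 Ω

λ = v/f = 0.68·c / 2.82 GHz = 0.0723 m
βl = 2π·l/λ = 2π × 0.0789 = 28.4°
tan(βl) = tan(28.4°) = 0.541
Z_in = Z_0·(Z_L + jZ_0·tanβl)/(Z_0 + jZ_L·tanβl)
     = 300·(1480 + j162)/(300 + j801)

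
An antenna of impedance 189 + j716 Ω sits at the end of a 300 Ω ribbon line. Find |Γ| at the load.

Γ = (Z_L − Z_0)/(Z_L + Z_0) = (-111 + j716)/(489 + j716)
|Γ| = 725/867

|Γ| ≈ 0.836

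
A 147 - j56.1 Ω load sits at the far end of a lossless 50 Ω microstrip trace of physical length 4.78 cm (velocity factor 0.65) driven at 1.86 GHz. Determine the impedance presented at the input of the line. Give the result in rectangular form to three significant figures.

Z_in ≈ 137 + j64.5 Ω

λ = v/f = 0.65·c / 1.86 GHz = 0.105 m
βl = 2π·l/λ = 2π × 0.456 = 164°
tan(βl) = tan(164°) = -0.284
Z_in = Z_0·(Z_L + jZ_0·tanβl)/(Z_0 + jZ_L·tanβl)
     = 50·(147 − j70.3)/(34.1 − j41.8)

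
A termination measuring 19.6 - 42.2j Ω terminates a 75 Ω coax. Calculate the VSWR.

VSWR ≈ 5.1

Γ = (Z_L − Z_0)/(Z_L + Z_0) = (-55.4 − j42.2)/(94.6 − j42.2)
|Γ| = 69.6/104 = 0.672
VSWR = (1 + |Γ|)/(1 − |Γ|) = 1.67/0.328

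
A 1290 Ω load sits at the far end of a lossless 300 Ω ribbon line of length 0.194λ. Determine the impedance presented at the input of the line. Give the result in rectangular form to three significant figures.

Z_in ≈ 78.6 − j103 Ω

βl = 2π × 0.194 = 69.8°
tan(βl) = tan(69.8°) = 2.72
Z_in = Z_0·(Z_L + jZ_0·tanβl)/(Z_0 + jZ_L·tanβl)
     = 300·(1290 + j817)/(300 + j3510)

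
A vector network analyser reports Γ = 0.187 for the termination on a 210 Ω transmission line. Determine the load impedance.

Z_L = Z_0·(1 + Γ)/(1 − Γ) = 210·(1.19)/(0.813)

Z_L ≈ 307 Ω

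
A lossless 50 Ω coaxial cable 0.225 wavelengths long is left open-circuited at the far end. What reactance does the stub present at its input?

βl = 2π × 0.225 = 81°
tan(βl) = 6.31
For an open-circuited stub, Z_in = −jZ_0·cot(βl) = −jZ_0/tan(βl)

X_in ≈ -7.92 Ω (capacitive)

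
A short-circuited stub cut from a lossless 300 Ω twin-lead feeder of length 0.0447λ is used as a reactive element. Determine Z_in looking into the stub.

βl = 2π × 0.0447 = 16.1°
tan(βl) = 0.288
For a short-circuited stub, Z_in = jZ_0·tan(βl)

Z_in ≈ +j86.5 Ω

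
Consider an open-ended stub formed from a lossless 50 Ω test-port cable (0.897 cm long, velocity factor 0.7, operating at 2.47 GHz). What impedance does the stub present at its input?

λ = v/f = 0.7·c / 2.47 GHz = 0.085 m
βl = 2π·l/λ = 2π × 0.106 = 38°
tan(βl) = 0.781
For an open-ended stub, Z_in = −jZ_0·cot(βl) = −jZ_0/tan(βl)

Z_in ≈ −j64 Ω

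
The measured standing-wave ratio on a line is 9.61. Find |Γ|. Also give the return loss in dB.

|Γ| ≈ 0.811; return loss ≈ 1.81 dB

|Γ| = (S − 1)/(S + 1) = (9.61 − 1)/(9.61 + 1) = 8.61/10.6
RL = −20·log₁₀|Γ| = −20·log₁₀(0.811)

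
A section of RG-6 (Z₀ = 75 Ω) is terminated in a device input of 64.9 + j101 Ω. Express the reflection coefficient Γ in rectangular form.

Γ = (Z_L − Z_0)/(Z_L + Z_0) = (-10.1 + j101)/(139.9 + j101)

Γ ≈ 0.295 + j0.509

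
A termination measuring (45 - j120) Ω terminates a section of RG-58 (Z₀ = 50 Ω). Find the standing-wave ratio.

Γ = (Z_L − Z_0)/(Z_L + Z_0) = (-5 − j120)/(95 − j120)
|Γ| = 120/153 = 0.785
VSWR = (1 + |Γ|)/(1 − |Γ|) = 1.78/0.215

VSWR ≈ 8.29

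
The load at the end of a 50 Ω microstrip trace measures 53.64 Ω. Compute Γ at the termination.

Γ = 0.0351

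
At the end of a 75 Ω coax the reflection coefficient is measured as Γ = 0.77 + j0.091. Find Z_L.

Z_L ≈ 489 + j223 Ω

Z_L = Z_0·(1 + Γ)/(1 − Γ) = 75·(1.77 + j0.091)/(0.23 − j0.091)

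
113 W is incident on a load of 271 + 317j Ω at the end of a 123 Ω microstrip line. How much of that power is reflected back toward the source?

P_reflected ≈ 54.1 W

|Γ| = |(148 + j317)/(394 + j317)| = 0.692
|Γ|² = 0.479
P_refl = |Γ|²·P_inc = 54.1 W, P_del = (1 − |Γ|²)·P_inc = 58.9 W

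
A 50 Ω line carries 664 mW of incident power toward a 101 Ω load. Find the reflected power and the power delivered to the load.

P_reflected ≈ 75.7 mW; P_delivered ≈ 588 mW

Γ = (101 − 50)/(101 + 50) = 0.338
|Γ|² = 0.114
P_refl = |Γ|²·P_inc = 75.7 mW, P_del = (1 − |Γ|²)·P_inc = 588 mW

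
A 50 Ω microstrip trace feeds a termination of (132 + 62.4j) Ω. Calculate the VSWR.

VSWR ≈ 3.31

Γ = (Z_L − Z_0)/(Z_L + Z_0) = (82 + j62.4)/(182 + j62.4)
|Γ| = 103/192 = 0.536
VSWR = (1 + |Γ|)/(1 − |Γ|) = 1.54/0.464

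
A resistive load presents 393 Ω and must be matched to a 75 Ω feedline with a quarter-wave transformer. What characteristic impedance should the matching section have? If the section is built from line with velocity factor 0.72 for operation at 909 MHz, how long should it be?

Z_qwt ≈ 172 Ω; length ≈ 5.94 cm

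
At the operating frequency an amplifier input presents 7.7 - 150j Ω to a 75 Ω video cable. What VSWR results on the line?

Γ = (Z_L − Z_0)/(Z_L + Z_0) = (-67.3 − j150)/(82.7 − j150)
|Γ| = 164/171 = 0.96
VSWR = (1 + |Γ|)/(1 − |Γ|) = 1.96/0.0402

VSWR ≈ 48.8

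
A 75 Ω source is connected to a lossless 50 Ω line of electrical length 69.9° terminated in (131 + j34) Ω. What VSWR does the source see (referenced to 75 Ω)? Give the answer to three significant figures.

tan(βl) = 2.73
Z_in = Z_0·(Z_L + jZ_0·tanβl)/(Z_0 + jZ_L·tanβl) = 21.3 − j20.9 Ω
Γ_s = (Z_in − Z_s)/(Z_in + Z_s) = (-53.7 − j20.9)/(96.3 − j20.9), |Γ_s| = 0.584
VSWR = (1 + |Γ_s|)/(1 − |Γ_s|)

VSWR ≈ 3.81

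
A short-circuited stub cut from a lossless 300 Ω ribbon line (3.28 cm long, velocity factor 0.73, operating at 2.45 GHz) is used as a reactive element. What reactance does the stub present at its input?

X_in ≈ -332 Ω (capacitive)

λ = v/f = 0.73·c / 2.45 GHz = 0.0894 m
βl = 2π·l/λ = 2π × 0.367 = 132°
tan(βl) = -1.11
For a short-circuited stub, Z_in = jZ_0·tan(βl)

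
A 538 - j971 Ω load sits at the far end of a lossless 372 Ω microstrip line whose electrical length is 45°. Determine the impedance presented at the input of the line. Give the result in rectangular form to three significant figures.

tan(βl) = tan(45°) = 1
Z_in = Z_0·(Z_L + jZ_0·tanβl)/(Z_0 + jZ_L·tanβl)
     = 372·(538 − j599)/(1340 + j538)

Z_in ≈ 71.1 − j194 Ω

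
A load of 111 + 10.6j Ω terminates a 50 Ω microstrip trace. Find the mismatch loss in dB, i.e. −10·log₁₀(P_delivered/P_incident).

Γ = (61 + j10.6)/(161 + j10.6), |Γ| = 0.384
|Γ|² = 0.147, so P_del/P_inc = 1 − |Γ|² = 0.853
ML = −10·log₁₀(1 − |Γ|²)

mismatch loss ≈ 0.692 dB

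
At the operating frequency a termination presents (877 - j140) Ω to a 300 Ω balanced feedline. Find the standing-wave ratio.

Γ = (Z_L − Z_0)/(Z_L + Z_0) = (577 − j140)/(1177 − j140)
|Γ| = 594/1190 = 0.501
VSWR = (1 + |Γ|)/(1 − |Γ|) = 1.5/0.499

VSWR ≈ 3.01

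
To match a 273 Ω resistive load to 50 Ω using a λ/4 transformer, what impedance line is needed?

Z_qwt = √(Z_0·R_L) = √(50 × 273) = √13650

Z_qwt ≈ 117 Ω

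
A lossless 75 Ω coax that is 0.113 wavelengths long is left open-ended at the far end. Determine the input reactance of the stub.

βl = 2π × 0.113 = 40.7°
tan(βl) = 0.86
For an open-ended stub, Z_in = −jZ_0·cot(βl) = −jZ_0/tan(βl)

X_in ≈ -87.3 Ω (capacitive)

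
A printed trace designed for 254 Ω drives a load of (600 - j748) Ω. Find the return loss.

Γ = (346 − j748)/(854 − j748), |Γ| = 0.726
RL = −20·log₁₀|Γ| = −20·log₁₀(0.726)

RL ≈ 2.78 dB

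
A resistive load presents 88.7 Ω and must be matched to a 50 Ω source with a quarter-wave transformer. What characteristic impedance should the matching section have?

Z_qwt = √(Z_0·R_L) = √(50 × 88.7) = √4435

Z_qwt ≈ 66.6 Ω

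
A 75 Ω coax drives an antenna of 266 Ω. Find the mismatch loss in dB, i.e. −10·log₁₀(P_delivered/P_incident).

Γ = (266 − 75)/(266 + 75) = 0.56
|Γ|² = 0.314, so P_del/P_inc = 1 − |Γ|² = 0.686
ML = −10·log₁₀(1 − |Γ|²)

mismatch loss ≈ 1.64 dB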